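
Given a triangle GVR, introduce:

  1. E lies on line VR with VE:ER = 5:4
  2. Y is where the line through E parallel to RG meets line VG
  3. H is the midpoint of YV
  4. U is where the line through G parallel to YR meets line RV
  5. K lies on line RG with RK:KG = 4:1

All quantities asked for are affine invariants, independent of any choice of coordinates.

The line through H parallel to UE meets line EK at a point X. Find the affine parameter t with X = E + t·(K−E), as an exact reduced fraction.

t = 25/72

Work in coordinates with G = (0, 0), V = (1, 0), R = (0, 1).
1. E lies on line VR with VE:ER = 5:4 ⇒ E = (4/9, 5/9)
2. Y is where the line through E parallel to RG meets line VG ⇒ Y = (4/9, 0)
3. H is the midpoint of YV ⇒ H = (13/18, 0)
4. U is where the line through G parallel to YR meets line RV ⇒ U = (-4/5, 9/5)
5. K lies on line RG with RK:KG = 4:1 ⇒ K = (0, 1/5)
through H parallel to UE: direction (56/45, -56/45); meets EK at X = (47/162, 35/81)
X = E + t·(K−E) with t = 25/72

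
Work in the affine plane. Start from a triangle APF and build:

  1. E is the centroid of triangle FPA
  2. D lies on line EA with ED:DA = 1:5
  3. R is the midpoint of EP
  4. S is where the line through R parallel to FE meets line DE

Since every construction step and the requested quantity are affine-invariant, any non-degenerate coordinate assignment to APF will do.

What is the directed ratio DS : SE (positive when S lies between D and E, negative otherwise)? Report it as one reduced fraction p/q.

Choose coordinates A = (0, 0), P = (1, 0), F = (0, 1).
1. E is the centroid of triangle FPA ⇒ E = (1/3, 1/3)
2. D lies on line EA with ED:DA = 1:5 ⇒ D = (5/18, 5/18)
3. R is the midpoint of EP ⇒ R = (2/3, 1/6)
4. S is where the line through R parallel to FE meets line DE ⇒ S = (1/2, 1/2)
S = D + t·(E−D) with t = 4, so DS:SE = t:(1−t) = 4:-3

DS:SE = -4/3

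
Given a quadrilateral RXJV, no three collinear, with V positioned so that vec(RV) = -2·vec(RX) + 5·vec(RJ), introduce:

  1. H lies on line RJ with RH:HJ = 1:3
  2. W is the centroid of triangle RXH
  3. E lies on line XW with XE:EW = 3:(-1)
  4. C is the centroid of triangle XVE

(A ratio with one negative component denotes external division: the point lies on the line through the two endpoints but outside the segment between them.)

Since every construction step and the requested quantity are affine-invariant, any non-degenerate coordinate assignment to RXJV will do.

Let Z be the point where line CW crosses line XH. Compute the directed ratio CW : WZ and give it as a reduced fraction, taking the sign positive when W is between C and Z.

Set R = (0, 0), X = (1, 0), J = (0, 1), V = (-2, 5); any affine frame gives the same invariant.
1. H lies on line RJ with RH:HJ = 1:3 ⇒ H = (0, 1/4)
2. W is the centroid of triangle RXH ⇒ W = (1/3, 1/12)
3. E lies on line XW with XE:EW = 3:(-1) ⇒ E = (0, 1/8)
4. C is the centroid of triangle XVE ⇒ C = (-1/3, 41/24)
line CW meets XH at Z = (31/105, 37/210)
W = C + t·(Z−C) with t = 35/33, so CW:WZ = 35/33:-2/33

CW:WZ = -35/2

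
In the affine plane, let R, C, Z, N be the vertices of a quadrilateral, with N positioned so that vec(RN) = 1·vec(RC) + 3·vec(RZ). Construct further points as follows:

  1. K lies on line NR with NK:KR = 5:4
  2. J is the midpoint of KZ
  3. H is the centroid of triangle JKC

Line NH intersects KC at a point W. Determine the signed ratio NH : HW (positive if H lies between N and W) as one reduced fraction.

NH:HW = -97/7

Assign R = (0, 0), C = (1, 0), Z = (0, 1), N = (1, 3) — the answer is frame-independent, so this choice is without loss of generality.
1. K lies on line NR with NK:KR = 5:4 ⇒ K = (4/9, 4/3)
2. J is the midpoint of KZ ⇒ J = (2/9, 7/6)
3. H is the centroid of triangle JKC ⇒ H = (5/9, 5/6)
line NH meets KC at W = (57/97, 96/97)
H = N + t·(W−N) with t = 97/90, so NH:HW = 97/90:-7/90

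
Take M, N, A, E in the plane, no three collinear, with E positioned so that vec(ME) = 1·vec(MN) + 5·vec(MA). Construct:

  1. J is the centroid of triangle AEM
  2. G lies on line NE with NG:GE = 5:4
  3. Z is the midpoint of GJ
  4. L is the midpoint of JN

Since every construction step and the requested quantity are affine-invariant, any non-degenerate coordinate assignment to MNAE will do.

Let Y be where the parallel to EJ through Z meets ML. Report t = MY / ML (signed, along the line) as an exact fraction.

Assign M = (0, 0), N = (1, 0), A = (0, 1), E = (1, 5) — the answer is frame-independent, so this choice is without loss of generality.
1. J is the centroid of triangle AEM ⇒ J = (1/3, 2)
2. G lies on line NE with NG:GE = 5:4 ⇒ G = (1, 25/9)
3. Z is the midpoint of GJ ⇒ Z = (2/3, 43/18)
4. L is the midpoint of JN ⇒ L = (2/3, 1)
through Z parallel to EJ: direction (-2/3, -3); meets ML at Y = (11/54, 11/36)
Y = M + t·(L−M) with t = 11/36

t = 11/36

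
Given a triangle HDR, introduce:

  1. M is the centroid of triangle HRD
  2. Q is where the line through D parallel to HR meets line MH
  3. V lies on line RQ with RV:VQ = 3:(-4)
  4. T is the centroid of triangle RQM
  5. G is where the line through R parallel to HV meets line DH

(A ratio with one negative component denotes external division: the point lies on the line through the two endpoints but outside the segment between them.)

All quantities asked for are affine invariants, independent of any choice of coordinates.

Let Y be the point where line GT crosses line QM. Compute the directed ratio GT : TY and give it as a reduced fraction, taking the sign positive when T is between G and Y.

Choose coordinates H = (0, 0), D = (1, 0), R = (0, 1).
1. M is the centroid of triangle HRD ⇒ M = (1/3, 1/3)
2. Q is where the line through D parallel to HR meets line MH ⇒ Q = (1, 1)
3. V lies on line RQ with RV:VQ = 3:(-4) ⇒ V = (-3, 1)
4. T is the centroid of triangle RQM ⇒ T = (4/9, 7/9)
5. G is where the line through R parallel to HV meets line DH ⇒ G = (3, 0)
line GT meets QM at Y = (7/10, 7/10)
T = G + t·(Y−G) with t = 10/9, so GT:TY = 10/9:-1/9

GT:TY = -10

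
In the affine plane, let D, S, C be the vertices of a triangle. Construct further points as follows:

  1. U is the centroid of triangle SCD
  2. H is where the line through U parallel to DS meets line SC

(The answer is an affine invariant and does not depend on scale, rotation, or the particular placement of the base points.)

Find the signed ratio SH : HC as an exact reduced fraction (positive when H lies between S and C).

SH:HC = 1/2

Work in coordinates with D = (0, 0), S = (1, 0), C = (0, 1).
1. U is the centroid of triangle SCD ⇒ U = (1/3, 1/3)
2. H is where the line through U parallel to DS meets line SC ⇒ H = (2/3, 1/3)
H = S + t·(C−S) with t = 1/3, so SH:HC = t:(1−t) = 1/3:2/3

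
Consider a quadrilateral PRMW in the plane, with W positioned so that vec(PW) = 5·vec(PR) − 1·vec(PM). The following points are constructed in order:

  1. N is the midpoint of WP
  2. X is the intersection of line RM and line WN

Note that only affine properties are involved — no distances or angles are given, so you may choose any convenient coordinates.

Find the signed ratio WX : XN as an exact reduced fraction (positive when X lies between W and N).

WX:XN = -3

Assign P = (0, 0), R = (1, 0), M = (0, 1), W = (5, -1) — the answer is frame-independent, so this choice is without loss of generality.
1. N is the midpoint of WP ⇒ N = (5/2, -1/2)
2. X is the intersection of line RM and line WN ⇒ X = (5/4, -1/4)
X = W + t·(N−W) with t = 3/2, so WX:XN = t:(1−t) = 3/2:-1/2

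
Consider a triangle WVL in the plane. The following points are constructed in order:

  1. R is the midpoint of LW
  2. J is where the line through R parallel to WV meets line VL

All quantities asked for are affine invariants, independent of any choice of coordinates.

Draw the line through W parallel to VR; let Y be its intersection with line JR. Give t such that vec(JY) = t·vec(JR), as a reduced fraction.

Assign W = (0, 0), V = (1, 0), L = (0, 1) — the answer is frame-independent, so this choice is without loss of generality.
1. R is the midpoint of LW ⇒ R = (0, 1/2)
2. J is where the line through R parallel to WV meets line VL ⇒ J = (1/2, 1/2)
through W parallel to VR: direction (-1, 1/2); meets JR at Y = (-1, 1/2)
Y = J + t·(R−J) with t = 3

t = 3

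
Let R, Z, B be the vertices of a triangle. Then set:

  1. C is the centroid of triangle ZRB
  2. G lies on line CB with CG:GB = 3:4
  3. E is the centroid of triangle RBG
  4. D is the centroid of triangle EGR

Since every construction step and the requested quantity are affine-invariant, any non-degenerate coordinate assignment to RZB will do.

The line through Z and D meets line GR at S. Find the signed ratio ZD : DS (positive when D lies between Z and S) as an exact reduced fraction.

ZD:DS = -121/4

Choose coordinates R = (0, 0), Z = (1, 0), B = (0, 1).
1. C is the centroid of triangle ZRB ⇒ C = (1/3, 1/3)
2. G lies on line CB with CG:GB = 3:4 ⇒ G = (4/21, 13/21)
3. E is the centroid of triangle RBG ⇒ E = (4/63, 34/63)
4. D is the centroid of triangle EGR ⇒ D = (16/189, 73/189)
line ZD meets GR at S = (292/2541, 949/2541)
D = Z + t·(S−Z) with t = 121/117, so ZD:DS = 121/117:-4/117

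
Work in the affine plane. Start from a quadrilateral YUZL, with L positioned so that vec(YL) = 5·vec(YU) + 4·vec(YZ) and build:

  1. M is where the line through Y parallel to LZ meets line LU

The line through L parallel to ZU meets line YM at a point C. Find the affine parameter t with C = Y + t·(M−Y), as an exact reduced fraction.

t = 9/4

Assign Y = (0, 0), U = (1, 0), Z = (0, 1), L = (5, 4) — the answer is frame-independent, so this choice is without loss of generality.
1. M is where the line through Y parallel to LZ meets line LU ⇒ M = (5/2, 3/2)
through L parallel to ZU: direction (1, -1); meets YM at C = (45/8, 27/8)
C = Y + t·(M−Y) with t = 9/4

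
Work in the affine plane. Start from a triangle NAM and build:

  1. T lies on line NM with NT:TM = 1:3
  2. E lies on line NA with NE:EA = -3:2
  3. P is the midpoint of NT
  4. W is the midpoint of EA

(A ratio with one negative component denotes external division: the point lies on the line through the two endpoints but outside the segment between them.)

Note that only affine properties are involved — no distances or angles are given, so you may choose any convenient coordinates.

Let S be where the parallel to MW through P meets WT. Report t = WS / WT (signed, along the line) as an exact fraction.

Set N = (0, 0), A = (1, 0), M = (0, 1); any affine frame gives the same invariant.
1. T lies on line NM with NT:TM = 1:3 ⇒ T = (0, 1/4)
2. E lies on line NA with NE:EA = -3:2 ⇒ E = (3, 0)
3. P is the midpoint of NT ⇒ P = (0, 1/8)
4. W is the midpoint of EA ⇒ W = (2, 0)
through P parallel to MW: direction (2, -1); meets WT at S = (-1/3, 7/24)
S = W + t·(T−W) with t = 7/6

t = 7/6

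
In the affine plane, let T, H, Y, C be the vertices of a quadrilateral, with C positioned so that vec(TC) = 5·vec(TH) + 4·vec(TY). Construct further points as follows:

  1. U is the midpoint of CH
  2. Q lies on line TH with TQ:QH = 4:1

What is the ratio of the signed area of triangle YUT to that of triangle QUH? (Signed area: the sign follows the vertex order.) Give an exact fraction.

Work in coordinates with T = (0, 0), H = (1, 0), Y = (0, 1), C = (5, 4).
1. U is the midpoint of CH ⇒ U = (3, 2)
2. Q lies on line TH with TQ:QH = 4:1 ⇒ Q = (4/5, 0)
2·[YUT] = -3, 2·[QUH] = -2/5
[YUT]:[QUH] = -3:-2/5 = 15/2

[YUT]:[QUH] = 15/2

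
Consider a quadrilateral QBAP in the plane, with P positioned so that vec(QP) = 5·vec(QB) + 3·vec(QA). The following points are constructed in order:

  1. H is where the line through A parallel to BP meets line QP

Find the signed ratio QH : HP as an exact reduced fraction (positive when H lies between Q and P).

Work in coordinates with Q = (0, 0), B = (1, 0), A = (0, 1), P = (5, 3).
1. H is where the line through A parallel to BP meets line QP ⇒ H = (-20/3, -4)
H = Q + t·(P−Q) with t = -4/3, so QH:HP = t:(1−t) = -4/3:7/3

QH:HP = -4/7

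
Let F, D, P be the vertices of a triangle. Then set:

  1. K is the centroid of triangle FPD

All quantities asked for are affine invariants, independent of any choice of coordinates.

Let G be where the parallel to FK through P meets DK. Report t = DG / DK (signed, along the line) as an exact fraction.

Work in coordinates with F = (0, 0), D = (1, 0), P = (0, 1).
1. K is the centroid of triangle FPD ⇒ K = (1/3, 1/3)
through P parallel to FK: direction (1/3, 1/3); meets DK at G = (-1/3, 2/3)
G = D + t·(K−D) with t = 2

t = 2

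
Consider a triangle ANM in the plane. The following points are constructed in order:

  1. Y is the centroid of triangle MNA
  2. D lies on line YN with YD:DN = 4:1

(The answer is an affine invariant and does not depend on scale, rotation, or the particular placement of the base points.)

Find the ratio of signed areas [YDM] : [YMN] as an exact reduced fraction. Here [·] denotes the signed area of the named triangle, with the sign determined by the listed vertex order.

Set A = (0, 0), N = (1, 0), M = (0, 1); any affine frame gives the same invariant.
1. Y is the centroid of triangle MNA ⇒ Y = (1/3, 1/3)
2. D lies on line YN with YD:DN = 4:1 ⇒ D = (13/15, 1/15)
2·[YDM] = 4/15, 2·[YMN] = -1/3
[YDM]:[YMN] = 4/15:-1/3 = -4/5

[YDM]:[YMN] = -4/5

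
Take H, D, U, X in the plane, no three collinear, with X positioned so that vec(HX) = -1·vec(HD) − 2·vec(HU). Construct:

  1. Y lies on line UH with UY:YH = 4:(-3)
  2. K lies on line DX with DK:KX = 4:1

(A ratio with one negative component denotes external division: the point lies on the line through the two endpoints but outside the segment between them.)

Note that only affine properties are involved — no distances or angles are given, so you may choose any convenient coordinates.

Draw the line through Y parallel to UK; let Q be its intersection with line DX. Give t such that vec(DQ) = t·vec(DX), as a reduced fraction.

Work in coordinates with H = (0, 0), D = (1, 0), U = (0, 1), X = (-1, -2).
1. Y lies on line UH with UY:YH = 4:(-3) ⇒ Y = (0, -3)
2. K lies on line DX with DK:KX = 4:1 ⇒ K = (-3/5, -8/5)
through Y parallel to UK: direction (-3/5, -13/5); meets DX at Q = (3/5, -2/5)
Q = D + t·(X−D) with t = 1/5

t = 1/5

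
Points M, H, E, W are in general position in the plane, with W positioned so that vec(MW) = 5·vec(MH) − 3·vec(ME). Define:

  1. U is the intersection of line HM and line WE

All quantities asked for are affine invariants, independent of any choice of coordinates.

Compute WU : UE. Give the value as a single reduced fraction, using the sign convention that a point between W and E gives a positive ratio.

Work in coordinates with M = (0, 0), H = (1, 0), E = (0, 1), W = (5, -3).
1. U is the intersection of line HM and line WE ⇒ U = (5/4, 0)
U = W + t·(E−W) with t = 3/4, so WU:UE = t:(1−t) = 3/4:1/4

WU:UE = 3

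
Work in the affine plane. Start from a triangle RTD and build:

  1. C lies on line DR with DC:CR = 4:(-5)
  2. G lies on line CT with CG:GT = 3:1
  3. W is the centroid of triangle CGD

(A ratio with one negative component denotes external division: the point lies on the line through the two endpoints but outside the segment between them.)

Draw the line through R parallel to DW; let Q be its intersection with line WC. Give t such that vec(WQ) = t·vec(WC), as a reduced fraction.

Choose coordinates R = (0, 0), T = (1, 0), D = (0, 1).
1. C lies on line DR with DC:CR = 4:(-5) ⇒ C = (0, 5)
2. G lies on line CT with CG:GT = 3:1 ⇒ G = (3/4, 5/4)
3. W is the centroid of triangle CGD ⇒ W = (1/4, 29/12)
through R parallel to DW: direction (1/4, 17/12); meets WC at Q = (5/16, 85/48)
Q = W + t·(C−W) with t = -1/4

t = -1/4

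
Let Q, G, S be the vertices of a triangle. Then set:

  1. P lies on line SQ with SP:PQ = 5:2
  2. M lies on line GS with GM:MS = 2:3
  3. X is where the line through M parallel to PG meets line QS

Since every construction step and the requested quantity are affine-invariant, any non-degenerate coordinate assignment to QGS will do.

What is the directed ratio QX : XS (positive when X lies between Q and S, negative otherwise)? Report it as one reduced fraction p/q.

Assign Q = (0, 0), G = (1, 0), S = (0, 1) — the answer is frame-independent, so this choice is without loss of generality.
1. P lies on line SQ with SP:PQ = 5:2 ⇒ P = (0, 2/7)
2. M lies on line GS with GM:MS = 2:3 ⇒ M = (3/5, 2/5)
3. X is where the line through M parallel to PG meets line QS ⇒ X = (0, 4/7)
X = Q + t·(S−Q) with t = 4/7, so QX:XS = t:(1−t) = 4/7:3/7

QX:XS = 4/3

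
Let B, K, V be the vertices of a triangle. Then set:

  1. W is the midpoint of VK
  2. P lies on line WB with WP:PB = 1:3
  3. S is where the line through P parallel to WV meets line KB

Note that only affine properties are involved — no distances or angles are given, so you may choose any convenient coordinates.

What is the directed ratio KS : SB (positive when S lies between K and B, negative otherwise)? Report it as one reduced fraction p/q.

KS:SB = 1/3

Set B = (0, 0), K = (1, 0), V = (0, 1); any affine frame gives the same invariant.
1. W is the midpoint of VK ⇒ W = (1/2, 1/2)
2. P lies on line WB with WP:PB = 1:3 ⇒ P = (3/8, 3/8)
3. S is where the line through P parallel to WV meets line KB ⇒ S = (3/4, 0)
S = K + t·(B−K) with t = 1/4, so KS:SB = t:(1−t) = 1/4:3/4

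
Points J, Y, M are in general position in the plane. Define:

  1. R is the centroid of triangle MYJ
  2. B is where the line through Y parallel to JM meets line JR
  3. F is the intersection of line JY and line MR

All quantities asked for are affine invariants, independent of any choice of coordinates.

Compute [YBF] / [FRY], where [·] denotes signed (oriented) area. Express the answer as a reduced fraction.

Choose coordinates J = (0, 0), Y = (1, 0), M = (0, 1).
1. R is the centroid of triangle MYJ ⇒ R = (1/3, 1/3)
2. B is where the line through Y parallel to JM meets line JR ⇒ B = (1, 1)
3. F is the intersection of line JY and line MR ⇒ F = (1/2, 0)
2·[YBF] = 1/2, 2·[FRY] = -1/6
[YBF]:[FRY] = 1/2:-1/6 = -3

[YBF]:[FRY] = -3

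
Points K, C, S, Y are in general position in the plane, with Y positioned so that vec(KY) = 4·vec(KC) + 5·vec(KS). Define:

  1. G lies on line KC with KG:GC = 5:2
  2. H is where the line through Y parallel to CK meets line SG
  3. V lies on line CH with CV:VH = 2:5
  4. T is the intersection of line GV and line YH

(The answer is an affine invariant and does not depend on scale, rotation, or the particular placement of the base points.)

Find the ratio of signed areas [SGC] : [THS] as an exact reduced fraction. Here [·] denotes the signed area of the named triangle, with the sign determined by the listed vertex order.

[SGC]:[THS] = 1/10

Set K = (0, 0), C = (1, 0), S = (0, 1), Y = (4, 5); any affine frame gives the same invariant.
1. G lies on line KC with KG:GC = 5:2 ⇒ G = (5/7, 0)
2. H is where the line through Y parallel to CK meets line SG ⇒ H = (-20/7, 5)
3. V lies on line CH with CV:VH = 2:5 ⇒ V = (-5/49, 10/7)
4. T is the intersection of line GV and line YH ⇒ T = (-15/7, 5)
2·[SGC] = 2/7, 2·[THS] = 20/7
[SGC]:[THS] = 2/7:20/7 = 1/10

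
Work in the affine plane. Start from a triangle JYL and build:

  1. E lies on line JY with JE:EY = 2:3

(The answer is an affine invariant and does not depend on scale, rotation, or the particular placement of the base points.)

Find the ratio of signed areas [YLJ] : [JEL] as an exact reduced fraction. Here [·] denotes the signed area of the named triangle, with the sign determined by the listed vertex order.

[YLJ]:[JEL] = 5/2

Assign J = (0, 0), Y = (1, 0), L = (0, 1) — the answer is frame-independent, so this choice is without loss of generality.
1. E lies on line JY with JE:EY = 2:3 ⇒ E = (2/5, 0)
2·[YLJ] = 1, 2·[JEL] = 2/5
[YLJ]:[JEL] = 1:2/5 = 5/2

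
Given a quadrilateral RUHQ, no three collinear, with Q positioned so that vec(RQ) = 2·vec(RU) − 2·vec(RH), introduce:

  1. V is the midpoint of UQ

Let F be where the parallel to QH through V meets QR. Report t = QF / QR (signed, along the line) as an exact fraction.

t = -1/4

Choose coordinates R = (0, 0), U = (1, 0), H = (0, 1), Q = (2, -2).
1. V is the midpoint of UQ ⇒ V = (3/2, -1)
through V parallel to QH: direction (-2, 3); meets QR at F = (5/2, -5/2)
F = Q + t·(R−Q) with t = -1/4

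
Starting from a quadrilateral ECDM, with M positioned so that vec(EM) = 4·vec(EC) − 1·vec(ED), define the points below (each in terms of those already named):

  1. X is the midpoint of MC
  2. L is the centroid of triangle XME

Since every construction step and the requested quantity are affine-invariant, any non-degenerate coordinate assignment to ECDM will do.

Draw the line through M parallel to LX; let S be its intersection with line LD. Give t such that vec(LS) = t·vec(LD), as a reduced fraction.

t = -1/3

Work in coordinates with E = (0, 0), C = (1, 0), D = (0, 1), M = (4, -1).
1. X is the midpoint of MC ⇒ X = (5/2, -1/2)
2. L is the centroid of triangle XME ⇒ L = (13/6, -1/2)
through M parallel to LX: direction (1/3, 0); meets LD at S = (26/9, -1)
S = L + t·(D−L) with t = -1/3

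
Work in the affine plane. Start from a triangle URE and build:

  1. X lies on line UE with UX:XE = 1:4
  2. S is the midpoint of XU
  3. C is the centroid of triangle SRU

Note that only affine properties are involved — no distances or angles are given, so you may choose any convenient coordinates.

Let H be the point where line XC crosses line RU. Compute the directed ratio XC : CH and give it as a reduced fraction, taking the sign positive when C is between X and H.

XC:CH = 5

Choose coordinates U = (0, 0), R = (1, 0), E = (0, 1).
1. X lies on line UE with UX:XE = 1:4 ⇒ X = (0, 1/5)
2. S is the midpoint of XU ⇒ S = (0, 1/10)
3. C is the centroid of triangle SRU ⇒ C = (1/3, 1/30)
line XC meets RU at H = (2/5, 0)
C = X + t·(H−X) with t = 5/6, so XC:CH = 5/6:1/6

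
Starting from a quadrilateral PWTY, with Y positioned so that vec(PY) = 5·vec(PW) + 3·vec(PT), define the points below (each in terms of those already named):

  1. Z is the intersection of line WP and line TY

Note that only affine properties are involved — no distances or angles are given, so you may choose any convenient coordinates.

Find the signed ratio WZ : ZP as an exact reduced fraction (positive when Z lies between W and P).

Set P = (0, 0), W = (1, 0), T = (0, 1), Y = (5, 3); any affine frame gives the same invariant.
1. Z is the intersection of line WP and line TY ⇒ Z = (-5/2, 0)
Z = W + t·(P−W) with t = 7/2, so WZ:ZP = t:(1−t) = 7/2:-5/2

WZ:ZP = -7/5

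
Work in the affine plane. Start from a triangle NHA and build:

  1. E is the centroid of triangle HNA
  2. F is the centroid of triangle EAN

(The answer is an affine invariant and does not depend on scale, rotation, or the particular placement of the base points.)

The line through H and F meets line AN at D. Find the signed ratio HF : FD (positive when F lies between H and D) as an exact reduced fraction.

Set N = (0, 0), H = (1, 0), A = (0, 1); any affine frame gives the same invariant.
1. E is the centroid of triangle HNA ⇒ E = (1/3, 1/3)
2. F is the centroid of triangle EAN ⇒ F = (1/9, 4/9)
line HF meets AN at D = (0, 1/2)
F = H + t·(D−H) with t = 8/9, so HF:FD = 8/9:1/9

HF:FD = 8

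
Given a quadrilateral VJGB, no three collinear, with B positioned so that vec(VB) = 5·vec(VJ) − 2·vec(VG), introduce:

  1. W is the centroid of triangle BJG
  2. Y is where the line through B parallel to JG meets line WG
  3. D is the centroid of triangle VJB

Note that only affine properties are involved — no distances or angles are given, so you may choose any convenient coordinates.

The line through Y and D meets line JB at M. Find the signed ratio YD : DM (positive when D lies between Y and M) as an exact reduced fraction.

Set V = (0, 0), J = (1, 0), G = (0, 1), B = (5, -2); any affine frame gives the same invariant.
1. W is the centroid of triangle BJG ⇒ W = (2, -1/3)
2. Y is where the line through B parallel to JG meets line WG ⇒ Y = (6, -3)
3. D is the centroid of triangle VJB ⇒ D = (2, -2/3)
line YD meets JB at M = (0, 1/2)
D = Y + t·(M−Y) with t = 2/3, so YD:DM = 2/3:1/3

YD:DM = 2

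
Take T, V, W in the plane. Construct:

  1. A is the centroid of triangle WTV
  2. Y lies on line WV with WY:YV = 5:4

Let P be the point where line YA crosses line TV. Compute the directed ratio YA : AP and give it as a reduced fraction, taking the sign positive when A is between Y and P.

Assign T = (0, 0), V = (1, 0), W = (0, 1) — the answer is frame-independent, so this choice is without loss of generality.
1. A is the centroid of triangle WTV ⇒ A = (1/3, 1/3)
2. Y lies on line WV with WY:YV = 5:4 ⇒ Y = (5/9, 4/9)
line YA meets TV at P = (-1/3, 0)
A = Y + t·(P−Y) with t = 1/4, so YA:AP = 1/4:3/4

YA:AP = 1/3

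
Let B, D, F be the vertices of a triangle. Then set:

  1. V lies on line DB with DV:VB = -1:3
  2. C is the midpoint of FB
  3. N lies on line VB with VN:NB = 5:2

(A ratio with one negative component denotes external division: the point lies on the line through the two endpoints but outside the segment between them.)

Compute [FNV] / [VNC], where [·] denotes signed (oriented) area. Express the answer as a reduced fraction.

Work in coordinates with B = (0, 0), D = (1, 0), F = (0, 1).
1. V lies on line DB with DV:VB = -1:3 ⇒ V = (3/2, 0)
2. C is the midpoint of FB ⇒ C = (0, 1/2)
3. N lies on line VB with VN:NB = 5:2 ⇒ N = (3/7, 0)
2·[FNV] = 15/14, 2·[VNC] = -15/28
[FNV]:[VNC] = 15/14:-15/28 = -2

[FNV]:[VNC] = -2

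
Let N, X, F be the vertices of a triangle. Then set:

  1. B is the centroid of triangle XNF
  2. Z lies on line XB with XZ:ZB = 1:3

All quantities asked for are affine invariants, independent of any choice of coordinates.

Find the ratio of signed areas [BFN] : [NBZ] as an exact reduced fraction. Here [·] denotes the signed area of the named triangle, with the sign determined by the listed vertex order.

Set N = (0, 0), X = (1, 0), F = (0, 1); any affine frame gives the same invariant.
1. B is the centroid of triangle XNF ⇒ B = (1/3, 1/3)
2. Z lies on line XB with XZ:ZB = 1:3 ⇒ Z = (5/6, 1/12)
2·[BFN] = 1/3, 2·[NBZ] = -1/4
[BFN]:[NBZ] = 1/3:-1/4 = -4/3

[BFN]:[NBZ] = -4/3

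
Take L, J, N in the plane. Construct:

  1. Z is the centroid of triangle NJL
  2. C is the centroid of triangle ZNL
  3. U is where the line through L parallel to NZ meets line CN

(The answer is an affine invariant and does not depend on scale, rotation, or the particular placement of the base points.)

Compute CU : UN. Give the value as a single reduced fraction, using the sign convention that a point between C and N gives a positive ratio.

Choose coordinates L = (0, 0), J = (1, 0), N = (0, 1).
1. Z is the centroid of triangle NJL ⇒ Z = (1/3, 1/3)
2. C is the centroid of triangle ZNL ⇒ C = (1/9, 4/9)
3. U is where the line through L parallel to NZ meets line CN ⇒ U = (1/3, -2/3)
U = C + t·(N−C) with t = -2, so CU:UN = t:(1−t) = -2:3

CU:UN = -2/3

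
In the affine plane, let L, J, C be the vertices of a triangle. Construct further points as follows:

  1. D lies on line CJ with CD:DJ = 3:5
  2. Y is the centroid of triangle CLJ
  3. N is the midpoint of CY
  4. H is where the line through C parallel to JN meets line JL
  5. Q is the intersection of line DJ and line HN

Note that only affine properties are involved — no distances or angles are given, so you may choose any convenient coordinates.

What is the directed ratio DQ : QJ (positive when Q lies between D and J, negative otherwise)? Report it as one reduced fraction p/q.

DQ:QJ = 9/16

Work in coordinates with L = (0, 0), J = (1, 0), C = (0, 1).
1. D lies on line CJ with CD:DJ = 3:5 ⇒ D = (3/8, 5/8)
2. Y is the centroid of triangle CLJ ⇒ Y = (1/3, 1/3)
3. N is the midpoint of CY ⇒ N = (1/6, 2/3)
4. H is where the line through C parallel to JN meets line JL ⇒ H = (5/4, 0)
5. Q is the intersection of line DJ and line HN ⇒ Q = (3/5, 2/5)
Q = D + t·(J−D) with t = 9/25, so DQ:QJ = t:(1−t) = 9/25:16/25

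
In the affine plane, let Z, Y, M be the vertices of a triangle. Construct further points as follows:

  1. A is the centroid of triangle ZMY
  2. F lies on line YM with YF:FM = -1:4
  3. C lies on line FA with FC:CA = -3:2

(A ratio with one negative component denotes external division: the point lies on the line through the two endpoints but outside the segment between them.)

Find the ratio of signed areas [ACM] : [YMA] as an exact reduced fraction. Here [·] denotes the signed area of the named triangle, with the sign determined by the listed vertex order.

Assign Z = (0, 0), Y = (1, 0), M = (0, 1) — the answer is frame-independent, so this choice is without loss of generality.
1. A is the centroid of triangle ZMY ⇒ A = (1/3, 1/3)
2. F lies on line YM with YF:FM = -1:4 ⇒ F = (4/3, -1/3)
3. C lies on line FA with FC:CA = -3:2 ⇒ C = (-5/3, 5/3)
2·[ACM] = -8/9, 2·[YMA] = 1/3
[ACM]:[YMA] = -8/9:1/3 = -8/3

[ACM]:[YMA] = -8/3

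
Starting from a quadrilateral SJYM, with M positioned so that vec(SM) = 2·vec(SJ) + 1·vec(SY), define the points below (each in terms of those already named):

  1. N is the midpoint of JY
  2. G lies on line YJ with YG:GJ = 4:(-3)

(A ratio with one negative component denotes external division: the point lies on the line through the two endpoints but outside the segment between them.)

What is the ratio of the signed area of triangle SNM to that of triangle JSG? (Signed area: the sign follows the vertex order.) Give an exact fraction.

Set S = (0, 0), J = (1, 0), Y = (0, 1), M = (2, 1); any affine frame gives the same invariant.
1. N is the midpoint of JY ⇒ N = (1/2, 1/2)
2. G lies on line YJ with YG:GJ = 4:(-3) ⇒ G = (4, -3)
2·[SNM] = -1/2, 2·[JSG] = 3
[SNM]:[JSG] = -1/2:3 = -1/6

[SNM]:[JSG] = -1/6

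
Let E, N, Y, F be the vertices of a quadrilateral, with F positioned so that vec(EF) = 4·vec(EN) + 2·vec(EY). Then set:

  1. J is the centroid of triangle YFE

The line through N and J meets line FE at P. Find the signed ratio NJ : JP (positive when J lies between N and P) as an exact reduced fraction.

Set E = (0, 0), N = (1, 0), Y = (0, 1), F = (4, 2); any affine frame gives the same invariant.
1. J is the centroid of triangle YFE ⇒ J = (4/3, 1)
line NJ meets FE at P = (6/5, 3/5)
J = N + t·(P−N) with t = 5/3, so NJ:JP = 5/3:-2/3

NJ:JP = -5/2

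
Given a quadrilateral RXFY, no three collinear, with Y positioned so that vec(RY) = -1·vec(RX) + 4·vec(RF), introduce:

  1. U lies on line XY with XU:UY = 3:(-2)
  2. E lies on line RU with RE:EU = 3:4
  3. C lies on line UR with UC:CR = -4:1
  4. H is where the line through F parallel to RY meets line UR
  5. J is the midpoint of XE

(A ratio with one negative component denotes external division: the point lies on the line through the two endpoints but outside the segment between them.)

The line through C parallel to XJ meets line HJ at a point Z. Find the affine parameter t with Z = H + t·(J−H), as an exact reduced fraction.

t = -35/93

Assign R = (0, 0), X = (1, 0), F = (0, 1), Y = (-1, 4) — the answer is frame-independent, so this choice is without loss of generality.
1. U lies on line XY with XU:UY = 3:(-2) ⇒ U = (-5, 12)
2. E lies on line RU with RE:EU = 3:4 ⇒ E = (-15/7, 36/7)
3. C lies on line UR with UC:CR = -4:1 ⇒ C = (5/3, -4)
4. H is where the line through F parallel to RY meets line UR ⇒ H = (5/8, -3/2)
5. J is the midpoint of XE ⇒ J = (-4/7, 18/7)
through C parallel to XJ: direction (-11/7, 18/7); meets HJ at Z = (100/93, -94/31)
Z = H + t·(J−H) with t = -35/93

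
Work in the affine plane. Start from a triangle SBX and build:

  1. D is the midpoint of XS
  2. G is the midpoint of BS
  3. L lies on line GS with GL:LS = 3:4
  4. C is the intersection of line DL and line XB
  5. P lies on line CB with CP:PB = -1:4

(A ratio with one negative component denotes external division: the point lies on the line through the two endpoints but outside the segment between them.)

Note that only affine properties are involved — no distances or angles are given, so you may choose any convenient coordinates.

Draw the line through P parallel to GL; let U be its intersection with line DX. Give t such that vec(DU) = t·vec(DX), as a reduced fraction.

t = 31/9

Set S = (0, 0), B = (1, 0), X = (0, 1); any affine frame gives the same invariant.
1. D is the midpoint of XS ⇒ D = (0, 1/2)
2. G is the midpoint of BS ⇒ G = (1/2, 0)
3. L lies on line GS with GL:LS = 3:4 ⇒ L = (2/7, 0)
4. C is the intersection of line DL and line XB ⇒ C = (-2/3, 5/3)
5. P lies on line CB with CP:PB = -1:4 ⇒ P = (-11/9, 20/9)
through P parallel to GL: direction (-3/14, 0); meets DX at U = (0, 20/9)
U = D + t·(X−D) with t = 31/9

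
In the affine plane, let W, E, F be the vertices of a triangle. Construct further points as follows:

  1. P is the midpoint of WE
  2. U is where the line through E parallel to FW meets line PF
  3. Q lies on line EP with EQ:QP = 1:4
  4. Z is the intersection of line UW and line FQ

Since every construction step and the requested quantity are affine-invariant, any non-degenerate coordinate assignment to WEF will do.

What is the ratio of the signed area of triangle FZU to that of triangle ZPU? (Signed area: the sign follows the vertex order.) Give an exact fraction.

[FZU]:[ZPU] = -2

Assign W = (0, 0), E = (1, 0), F = (0, 1) — the answer is frame-independent, so this choice is without loss of generality.
1. P is the midpoint of WE ⇒ P = (1/2, 0)
2. U is where the line through E parallel to FW meets line PF ⇒ U = (1, -1)
3. Q lies on line EP with EQ:QP = 1:4 ⇒ Q = (9/10, 0)
4. Z is the intersection of line UW and line FQ ⇒ Z = (9, -9)
2·[FZU] = -8, 2·[ZPU] = 4
[FZU]:[ZPU] = -8:4 = -2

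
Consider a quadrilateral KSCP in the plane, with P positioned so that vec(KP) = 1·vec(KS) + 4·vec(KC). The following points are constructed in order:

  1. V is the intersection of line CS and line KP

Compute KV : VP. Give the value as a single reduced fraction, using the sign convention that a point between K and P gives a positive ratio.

Set K = (0, 0), S = (1, 0), C = (0, 1), P = (1, 4); any affine frame gives the same invariant.
1. V is the intersection of line CS and line KP ⇒ V = (1/5, 4/5)
V = K + t·(P−K) with t = 1/5, so KV:VP = t:(1−t) = 1/5:4/5

KV:VP = 1/4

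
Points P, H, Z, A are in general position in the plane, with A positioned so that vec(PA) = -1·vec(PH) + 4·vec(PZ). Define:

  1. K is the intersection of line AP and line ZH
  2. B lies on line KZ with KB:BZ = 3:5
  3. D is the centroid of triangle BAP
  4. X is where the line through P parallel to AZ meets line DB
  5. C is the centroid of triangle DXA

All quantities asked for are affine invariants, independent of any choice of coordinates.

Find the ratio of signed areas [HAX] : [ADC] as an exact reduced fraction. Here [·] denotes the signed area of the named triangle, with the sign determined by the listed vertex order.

Choose coordinates P = (0, 0), H = (1, 0), Z = (0, 1), A = (-1, 4).
1. K is the intersection of line AP and line ZH ⇒ K = (-1/3, 4/3)
2. B lies on line KZ with KB:BZ = 3:5 ⇒ B = (-5/24, 29/24)
3. D is the centroid of triangle BAP ⇒ D = (-29/72, 125/72)
4. X is where the line through P parallel to AZ meets line DB ⇒ X = (-9/4, 27/4)
5. C is the centroid of triangle DXA ⇒ C = (-263/216, 899/216)
2·[HAX] = -1/2, 2·[ADC] = -19/48
[HAX]:[ADC] = -1/2:-19/48 = 24/19

[HAX]:[ADC] = 24/19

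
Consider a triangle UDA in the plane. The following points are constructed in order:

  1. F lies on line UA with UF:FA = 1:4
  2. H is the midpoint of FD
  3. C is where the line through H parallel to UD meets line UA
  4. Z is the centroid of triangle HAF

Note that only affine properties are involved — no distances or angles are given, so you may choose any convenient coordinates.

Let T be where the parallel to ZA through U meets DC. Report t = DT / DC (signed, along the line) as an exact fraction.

Choose coordinates U = (0, 0), D = (1, 0), A = (0, 1).
1. F lies on line UA with UF:FA = 1:4 ⇒ F = (0, 1/5)
2. H is the midpoint of FD ⇒ H = (1/2, 1/10)
3. C is where the line through H parallel to UD meets line UA ⇒ C = (0, 1/10)
4. Z is the centroid of triangle HAF ⇒ Z = (1/6, 13/30)
through U parallel to ZA: direction (-1/6, 17/30); meets DC at T = (-1/33, 17/165)
T = D + t·(C−D) with t = 34/33

t = 34/33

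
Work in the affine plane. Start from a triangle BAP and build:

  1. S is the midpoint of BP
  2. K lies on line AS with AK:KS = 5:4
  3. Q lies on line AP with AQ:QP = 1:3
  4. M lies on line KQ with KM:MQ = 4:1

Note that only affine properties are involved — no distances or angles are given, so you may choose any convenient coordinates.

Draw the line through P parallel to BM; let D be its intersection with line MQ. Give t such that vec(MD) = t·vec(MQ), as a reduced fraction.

Choose coordinates B = (0, 0), A = (1, 0), P = (0, 1).
1. S is the midpoint of BP ⇒ S = (0, 1/2)
2. K lies on line AS with AK:KS = 5:4 ⇒ K = (4/9, 5/18)
3. Q lies on line AP with AQ:QP = 1:3 ⇒ Q = (3/4, 1/4)
4. M lies on line KQ with KM:MQ = 4:1 ⇒ M = (31/45, 23/90)
through P parallel to BM: direction (31/45, 23/90); meets MQ at D = (-31/21, 19/42)
D = M + t·(Q−M) with t = -248/7

t = -248/7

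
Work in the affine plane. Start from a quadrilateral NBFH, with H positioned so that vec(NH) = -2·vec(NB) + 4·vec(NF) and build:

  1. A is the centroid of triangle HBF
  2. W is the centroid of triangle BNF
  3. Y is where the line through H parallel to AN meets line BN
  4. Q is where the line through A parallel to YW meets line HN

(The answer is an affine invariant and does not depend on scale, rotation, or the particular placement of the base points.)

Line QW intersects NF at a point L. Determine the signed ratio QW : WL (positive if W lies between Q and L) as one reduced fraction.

QW:WL = -57/17

Assign N = (0, 0), B = (1, 0), F = (0, 1), H = (-2, 4) — the answer is frame-independent, so this choice is without loss of generality.
1. A is the centroid of triangle HBF ⇒ A = (-1/3, 5/3)
2. W is the centroid of triangle BNF ⇒ W = (1/3, 1/3)
3. Y is where the line through H parallel to AN meets line BN ⇒ Y = (-6/5, 0)
4. Q is where the line through A parallel to YW meets line HN ⇒ Q = (-40/51, 80/51)
line QW meets NF at L = (0, 40/57)
W = Q + t·(L−Q) with t = 57/40, so QW:WL = 57/40:-17/40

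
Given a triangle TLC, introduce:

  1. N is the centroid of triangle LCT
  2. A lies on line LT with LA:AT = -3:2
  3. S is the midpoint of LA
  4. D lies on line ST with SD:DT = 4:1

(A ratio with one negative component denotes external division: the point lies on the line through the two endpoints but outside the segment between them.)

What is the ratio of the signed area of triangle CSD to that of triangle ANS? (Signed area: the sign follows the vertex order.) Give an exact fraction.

[CSD]:[ANS] = -4/5

Set T = (0, 0), L = (1, 0), C = (0, 1); any affine frame gives the same invariant.
1. N is the centroid of triangle LCT ⇒ N = (1/3, 1/3)
2. A lies on line LT with LA:AT = -3:2 ⇒ A = (-2, 0)
3. S is the midpoint of LA ⇒ S = (-1/2, 0)
4. D lies on line ST with SD:DT = 4:1 ⇒ D = (-1/10, 0)
2·[CSD] = 2/5, 2·[ANS] = -1/2
[CSD]:[ANS] = 2/5:-1/2 = -4/5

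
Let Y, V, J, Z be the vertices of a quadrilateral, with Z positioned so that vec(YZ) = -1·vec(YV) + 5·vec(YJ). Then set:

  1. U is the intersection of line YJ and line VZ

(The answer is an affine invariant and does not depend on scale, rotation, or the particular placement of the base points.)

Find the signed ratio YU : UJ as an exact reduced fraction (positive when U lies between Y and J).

YU:UJ = -5/3

Work in coordinates with Y = (0, 0), V = (1, 0), J = (0, 1), Z = (-1, 5).
1. U is the intersection of line YJ and line VZ ⇒ U = (0, 5/2)
U = Y + t·(J−Y) with t = 5/2, so YU:UJ = t:(1−t) = 5/2:-3/2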